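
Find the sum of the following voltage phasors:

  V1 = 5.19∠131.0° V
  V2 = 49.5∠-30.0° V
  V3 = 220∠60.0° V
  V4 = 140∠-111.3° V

Step 1 — Convert each phasor to rectangular form:
  V1 = 5.19·(cos(131.0°) + j·sin(131.0°)) = -3.405 + j3.917 V
  V2 = 49.5·(cos(-30.0°) + j·sin(-30.0°)) = 42.87 - j24.75 V
  V3 = 220·(cos(60.0°) + j·sin(60.0°)) = 110 + j190.5 V
  V4 = 140·(cos(-111.3°) + j·sin(-111.3°)) = -50.86 - j130.4 V
Step 2 — Sum components: V_total = 98.61 + j39.26 V.
Step 3 — Convert to polar: |V_total| = 106.1 V, ∠V_total = 21.7°.

V_total = 106.1∠21.7° V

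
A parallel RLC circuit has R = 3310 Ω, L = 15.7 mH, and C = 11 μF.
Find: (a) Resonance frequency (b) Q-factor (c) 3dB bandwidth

Step 1 — Resonance: ω₀ = 1/√(LC) = 1/√(0.0157·1.1e-05) = 2406 rad/s.
Step 2 — f₀ = ω₀/(2π) = 383 Hz.
Step 3 — Parallel Q: Q = R/(ω₀L) = 3310/(2406·0.0157) = 87.61.
Step 4 — Bandwidth: Δω = ω₀/Q = 27.46 rad/s; BW = Δω/(2π) = 4.371 Hz.

(a) f₀ = 383 Hz  (b) Q = 87.61  (c) BW = 4.371 Hz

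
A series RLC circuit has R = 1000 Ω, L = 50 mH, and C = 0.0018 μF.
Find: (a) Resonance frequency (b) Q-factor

Step 1 — Resonance condition Im(Z)=0 gives ω₀ = 1/√(LC).
Step 2 — ω₀ = 1/√(0.05·1.8e-09) = 1.054e+05 rad/s.
Step 3 — f₀ = ω₀/(2π) = 1.678e+04 Hz.
Step 4 — Series Q: Q = ω₀L/R = 1.054e+05·0.05/1000 = 5.27.

(a) f₀ = 1.678e+04 Hz  (b) Q = 5.27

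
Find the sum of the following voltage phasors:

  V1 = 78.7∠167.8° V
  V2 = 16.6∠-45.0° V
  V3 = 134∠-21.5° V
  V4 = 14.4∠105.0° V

Step 1 — Convert each phasor to rectangular form:
  V1 = 78.7·(cos(167.8°) + j·sin(167.8°)) = -76.92 + j16.63 V
  V2 = 16.6·(cos(-45.0°) + j·sin(-45.0°)) = 11.74 - j11.74 V
  V3 = 134·(cos(-21.5°) + j·sin(-21.5°)) = 124.7 - j49.11 V
  V4 = 14.4·(cos(105.0°) + j·sin(105.0°)) = -3.727 + j13.91 V
Step 2 — Sum components: V_total = 55.76 - j30.31 V.
Step 3 — Convert to polar: |V_total| = 63.47 V, ∠V_total = -28.5°.

V_total = 63.47∠-28.5° V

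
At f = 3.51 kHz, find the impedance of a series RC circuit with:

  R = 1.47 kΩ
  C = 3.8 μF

Step 1 — Angular frequency: ω = 2π·f = 2π·3510 = 2.205e+04 rad/s.
Step 2 — Component impedances:
  R: Z = R = 1470 Ω
  C: Z = 1/(jωC) = -j/(ω·C) = 0 - j11.93 Ω
Step 3 — Series combination: Z_total = R + C = 1470 - j11.93 Ω = 1470∠-0.5° Ω.

Z = 1470 - j11.93 Ω = 1470∠-0.5° Ω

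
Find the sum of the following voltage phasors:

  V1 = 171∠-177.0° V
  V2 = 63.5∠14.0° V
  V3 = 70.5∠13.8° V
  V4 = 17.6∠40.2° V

Step 1 — Convert each phasor to rectangular form:
  V1 = 171·(cos(-177.0°) + j·sin(-177.0°)) = -170.8 - j8.949 V
  V2 = 63.5·(cos(14.0°) + j·sin(14.0°)) = 61.61 + j15.36 V
  V3 = 70.5·(cos(13.8°) + j·sin(13.8°)) = 68.46 + j16.82 V
  V4 = 17.6·(cos(40.2°) + j·sin(40.2°)) = 13.44 + j11.36 V
Step 2 — Sum components: V_total = -27.24 + j34.59 V.
Step 3 — Convert to polar: |V_total| = 44.03 V, ∠V_total = 128.2°.

V_total = 44.03∠128.2° V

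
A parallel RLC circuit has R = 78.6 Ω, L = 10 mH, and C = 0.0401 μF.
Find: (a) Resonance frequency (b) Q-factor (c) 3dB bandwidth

Step 1 — Resonance: ω₀ = 1/√(LC) = 1/√(0.01·4.01e-08) = 4.994e+04 rad/s.
Step 2 — f₀ = ω₀/(2π) = 7948 Hz.
Step 3 — Parallel Q: Q = R/(ω₀L) = 78.6/(4.994e+04·0.01) = 0.1574.
Step 4 — Bandwidth: Δω = ω₀/Q = 3.173e+05 rad/s; BW = Δω/(2π) = 5.05e+04 Hz.

(a) f₀ = 7948 Hz  (b) Q = 0.1574  (c) BW = 5.05e+04 Hz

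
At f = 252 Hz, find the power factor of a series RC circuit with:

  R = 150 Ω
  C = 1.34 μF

Step 1 — Angular frequency: ω = 2π·f = 2π·252 = 1583 rad/s.
Step 2 — Component impedances:
  R: Z = R = 150 Ω
  C: Z = 1/(jωC) = -j/(ω·C) = 0 - j471.3 Ω
Step 3 — Series combination: Z_total = R + C = 150 - j471.3 Ω = 494.6∠-72.3° Ω.
Step 4 — Power factor: PF = cos(φ) = Re(Z)/|Z| = 150/494.6 = 0.3033.
Step 5 — Type: Im(Z) = -471.3 ⇒ leading (phase φ = -72.3°).

PF = 0.3033 (leading, φ = -72.3°)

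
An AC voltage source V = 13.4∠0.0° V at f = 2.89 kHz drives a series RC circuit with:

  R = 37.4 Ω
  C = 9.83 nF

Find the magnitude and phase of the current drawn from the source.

Step 1 — Angular frequency: ω = 2π·f = 2π·2890 = 1.816e+04 rad/s.
Step 2 — Component impedances:
  R: Z = R = 37.4 Ω
  C: Z = 1/(jωC) = -j/(ω·C) = 0 - j5602 Ω
Step 3 — Series combination: Z_total = R + C = 37.4 - j5602 Ω = 5602∠-89.6° Ω.
Step 4 — Source phasor: V = 13.4∠0.0° V = 13.4 V.
Step 5 — Ohm's law: I = V / Z_total = (13.4) / (37.4 - j5602) = 1.597e-05 + j0.002392 A.
Step 6 — Convert to polar: |I| = 0.002392 A, ∠I = 89.6°.

I = 0.002392∠89.6° A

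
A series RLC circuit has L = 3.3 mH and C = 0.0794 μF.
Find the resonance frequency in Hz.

Step 1 — Resonance condition Im(Z)=0 gives ω₀ = 1/√(LC).
Step 2 — ω₀ = 1/√(0.0033·7.94e-08) = 6.178e+04 rad/s.
Step 3 — f₀ = ω₀/(2π) = 9832 Hz.

f₀ = 9832 Hz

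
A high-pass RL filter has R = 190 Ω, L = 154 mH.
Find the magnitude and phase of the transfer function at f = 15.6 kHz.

Step 1 — Angular frequency: ω = 2π·1.56e+04 = 9.802e+04 rad/s.
Step 2 — Transfer function: H(jω) = jωL/(R + jωL).
Step 3 — Numerator jωL = j·1.509e+04; denominator R + jωL = 190 + j1.509e+04.
Step 4 — H = 0.9998 + j0.01259.
Step 5 — Magnitude: |H| = 0.9999 (-0.0 dB); phase: φ = 0.7°.

|H| = 0.9999 (-0.0 dB), φ = 0.7°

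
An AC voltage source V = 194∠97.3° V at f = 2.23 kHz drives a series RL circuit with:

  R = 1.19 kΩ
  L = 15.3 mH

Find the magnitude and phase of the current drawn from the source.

Step 1 — Angular frequency: ω = 2π·f = 2π·2230 = 1.401e+04 rad/s.
Step 2 — Component impedances:
  R: Z = R = 1190 Ω
  L: Z = jωL = j·1.401e+04·0.0153 = 0 + j214.4 Ω
Step 3 — Series combination: Z_total = R + L = 1190 + j214.4 Ω = 1209∠10.2° Ω.
Step 4 — Source phasor: V = 194∠97.3° V = -24.65 + j192.4 V.
Step 5 — Ohm's law: I = V / Z_total = (-24.65 + j192.4) / (1190 + j214.4) = 0.008151 + j0.1602 A.
Step 6 — Convert to polar: |I| = 0.1604 A, ∠I = 87.1°.

I = 0.1604∠87.1° A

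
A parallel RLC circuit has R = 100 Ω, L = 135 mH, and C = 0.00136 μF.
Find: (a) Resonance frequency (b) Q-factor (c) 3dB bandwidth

Step 1 — Resonance: ω₀ = 1/√(LC) = 1/√(0.135·1.36e-09) = 7.38e+04 rad/s.
Step 2 — f₀ = ω₀/(2π) = 1.175e+04 Hz.
Step 3 — Parallel Q: Q = R/(ω₀L) = 100/(7.38e+04·0.135) = 0.01004.
Step 4 — Bandwidth: Δω = ω₀/Q = 7.353e+06 rad/s; BW = Δω/(2π) = 1.17e+06 Hz.

(a) f₀ = 1.175e+04 Hz  (b) Q = 0.01004  (c) BW = 1.17e+06 Hz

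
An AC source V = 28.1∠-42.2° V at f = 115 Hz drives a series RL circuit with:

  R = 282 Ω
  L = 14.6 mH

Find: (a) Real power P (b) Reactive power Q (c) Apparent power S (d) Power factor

Step 1 — Angular frequency: ω = 2π·f = 2π·115 = 722.6 rad/s.
Step 2 — Component impedances:
  R: Z = R = 282 Ω
  L: Z = jωL = j·722.6·0.0146 = 0 + j10.55 Ω
Step 3 — Series combination: Z_total = R + L = 282 + j10.55 Ω = 282.2∠2.1° Ω.
Step 4 — Source phasor: V = 28.1∠-42.2° V = 20.82 - j18.88 V.
Step 5 — Current: I = V / Z = 0.07121 - j0.0696 A = 0.09958∠-44.3° A.
Step 6 — Complex power: S = V·I* = 2.796 + j0.1046 VA.
Step 7 — Real power: P = Re(S) = 2.796 W.
Step 8 — Reactive power: Q = Im(S) = 0.1046 VAR.
Step 9 — Apparent power: |S| = 2.798 VA.
Step 10 — Power factor: PF = P/|S| = 0.9993 (lagging).

(a) P = 2.796 W  (b) Q = 0.1046 VAR  (c) S = 2.798 VA  (d) PF = 0.9993 (lagging)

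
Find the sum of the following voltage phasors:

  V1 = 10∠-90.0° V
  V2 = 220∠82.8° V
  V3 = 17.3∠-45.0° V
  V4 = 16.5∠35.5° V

Step 1 — Convert each phasor to rectangular form:
  V1 = 10·(cos(-90.0°) + j·sin(-90.0°)) = 0 - j10 V
  V2 = 220·(cos(82.8°) + j·sin(82.8°)) = 27.57 + j218.3 V
  V3 = 17.3·(cos(-45.0°) + j·sin(-45.0°)) = 12.23 - j12.23 V
  V4 = 16.5·(cos(35.5°) + j·sin(35.5°)) = 13.43 + j9.582 V
Step 2 — Sum components: V_total = 53.24 + j205.6 V.
Step 3 — Convert to polar: |V_total| = 212.4 V, ∠V_total = 75.5°.

V_total = 212.4∠75.5° V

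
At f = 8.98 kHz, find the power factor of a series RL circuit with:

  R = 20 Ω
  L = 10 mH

Step 1 — Angular frequency: ω = 2π·f = 2π·8980 = 5.642e+04 rad/s.
Step 2 — Component impedances:
  R: Z = R = 20 Ω
  L: Z = jωL = j·5.642e+04·0.01 = 0 + j564.2 Ω
Step 3 — Series combination: Z_total = R + L = 20 + j564.2 Ω = 564.6∠88.0° Ω.
Step 4 — Power factor: PF = cos(φ) = Re(Z)/|Z| = 20/564.6 = 0.03542.
Step 5 — Type: Im(Z) = 564.2 ⇒ lagging (phase φ = 88.0°).

PF = 0.03542 (lagging, φ = 88.0°)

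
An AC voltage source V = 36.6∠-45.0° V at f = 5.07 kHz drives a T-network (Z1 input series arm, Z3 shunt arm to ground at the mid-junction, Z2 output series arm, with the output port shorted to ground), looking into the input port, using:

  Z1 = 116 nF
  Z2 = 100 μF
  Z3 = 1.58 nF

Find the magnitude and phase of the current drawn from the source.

Step 1 — Angular frequency: ω = 2π·f = 2π·5070 = 3.186e+04 rad/s.
Step 2 — Component impedances:
  Z1: Z = 1/(jωC) = -j/(ω·C) = 0 - j270.6 Ω
  Z2: Z = 1/(jωC) = -j/(ω·C) = 0 - j0.3139 Ω
  Z3: Z = 1/(jωC) = -j/(ω·C) = 0 - j1.987e+04 Ω
Step 3 — With the output port shorted to ground, the output series arm Z2 runs from the junction to ground; the shunt arm Z3 also runs from the junction to ground. They appear in parallel: Z3 || Z2 = 0 - j0.3139 Ω.
Step 4 — Series with input arm Z1: Z_in = Z1 + (Z3 || Z2) = 0 - j270.9 Ω = 270.9∠-90.0° Ω.
Step 5 — Source phasor: V = 36.6∠-45.0° V = 25.88 - j25.88 V.
Step 6 — Ohm's law: I = V / Z_total = (25.88 - j25.88) / (0 - j270.9) = 0.09552 + j0.09552 A.
Step 7 — Convert to polar: |I| = 0.1351 A, ∠I = 45.0°.

I = 0.1351∠45.0° A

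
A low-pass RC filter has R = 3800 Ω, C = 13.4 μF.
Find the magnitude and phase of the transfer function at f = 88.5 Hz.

Step 1 — Angular frequency: ω = 2π·88.5 = 556.1 rad/s.
Step 2 — Transfer function: H(jω) = 1/(1 + jωRC).
Step 3 — Denominator: 1 + jωRC = 1 + j·556.1·3800·1.34e-05 = 1 + j28.31.
Step 4 — H = 0.001246 - j0.03527.
Step 5 — Magnitude: |H| = 0.0353 (-29.0 dB); phase: φ = -88.0°.

|H| = 0.0353 (-29.0 dB), φ = -88.0°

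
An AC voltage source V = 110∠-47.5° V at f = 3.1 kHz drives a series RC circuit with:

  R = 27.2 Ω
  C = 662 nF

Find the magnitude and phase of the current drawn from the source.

Step 1 — Angular frequency: ω = 2π·f = 2π·3100 = 1.948e+04 rad/s.
Step 2 — Component impedances:
  R: Z = R = 27.2 Ω
  C: Z = 1/(jωC) = -j/(ω·C) = 0 - j77.55 Ω
Step 3 — Series combination: Z_total = R + C = 27.2 - j77.55 Ω = 82.18∠-70.7° Ω.
Step 4 — Source phasor: V = 110∠-47.5° V = 74.31 - j81.1 V.
Step 5 — Ohm's law: I = V / Z_total = (74.31 - j81.1) / (27.2 - j77.55) = 1.23 + j0.5267 A.
Step 6 — Convert to polar: |I| = 1.338 A, ∠I = 23.2°.

I = 1.338∠23.2° A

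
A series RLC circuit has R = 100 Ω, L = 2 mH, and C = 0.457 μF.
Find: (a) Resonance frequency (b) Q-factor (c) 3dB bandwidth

Step 1 — Resonance condition Im(Z)=0 gives ω₀ = 1/√(LC).
Step 2 — ω₀ = 1/√(0.002·4.57e-07) = 3.308e+04 rad/s.
Step 3 — f₀ = ω₀/(2π) = 5264 Hz.
Step 4 — Series Q: Q = ω₀L/R = 3.308e+04·0.002/100 = 0.6615.
Step 5 — 3dB bandwidth: Δω = ω₀/Q = 5e+04 rad/s; BW = Δω/(2π) = 7958 Hz.

(a) f₀ = 5264 Hz  (b) Q = 0.6615  (c) BW = 7958 Hz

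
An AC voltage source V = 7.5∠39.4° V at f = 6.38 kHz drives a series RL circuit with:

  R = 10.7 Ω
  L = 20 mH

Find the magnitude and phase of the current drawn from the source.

Step 1 — Angular frequency: ω = 2π·f = 2π·6380 = 4.009e+04 rad/s.
Step 2 — Component impedances:
  R: Z = R = 10.7 Ω
  L: Z = jωL = j·4.009e+04·0.02 = 0 + j801.7 Ω
Step 3 — Series combination: Z_total = R + L = 10.7 + j801.7 Ω = 801.8∠89.2° Ω.
Step 4 — Source phasor: V = 7.5∠39.4° V = 5.796 + j4.76 V.
Step 5 — Ohm's law: I = V / Z_total = (5.796 + j4.76) / (10.7 + j801.7) = 0.006033 - j0.007148 A.
Step 6 — Convert to polar: |I| = 0.009354 A, ∠I = -49.8°.

I = 0.009354∠-49.8° A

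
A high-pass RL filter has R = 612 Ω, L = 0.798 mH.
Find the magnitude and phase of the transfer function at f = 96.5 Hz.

Step 1 — Angular frequency: ω = 2π·96.5 = 606.3 rad/s.
Step 2 — Transfer function: H(jω) = jωL/(R + jωL).
Step 3 — Numerator jωL = j·0.4838; denominator R + jωL = 612 + j0.4838.
Step 4 — H = 6.251e-07 + j0.0007906.
Step 5 — Magnitude: |H| = 0.0007906 (-62.0 dB); phase: φ = 90.0°.

|H| = 0.0007906 (-62.0 dB), φ = 90.0°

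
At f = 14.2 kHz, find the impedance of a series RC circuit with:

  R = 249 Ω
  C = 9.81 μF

Step 1 — Angular frequency: ω = 2π·f = 2π·1.42e+04 = 8.922e+04 rad/s.
Step 2 — Component impedances:
  R: Z = R = 249 Ω
  C: Z = 1/(jωC) = -j/(ω·C) = 0 - j1.143 Ω
Step 3 — Series combination: Z_total = R + C = 249 - j1.143 Ω = 249∠-0.3° Ω.

Z = 249 - j1.143 Ω = 249∠-0.3° Ω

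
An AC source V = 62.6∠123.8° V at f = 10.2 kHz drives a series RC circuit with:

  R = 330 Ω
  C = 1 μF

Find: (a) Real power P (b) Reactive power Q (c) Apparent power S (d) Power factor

Step 1 — Angular frequency: ω = 2π·f = 2π·1.02e+04 = 6.409e+04 rad/s.
Step 2 — Component impedances:
  R: Z = R = 330 Ω
  C: Z = 1/(jωC) = -j/(ω·C) = 0 - j15.6 Ω
Step 3 — Series combination: Z_total = R + C = 330 - j15.6 Ω = 330.4∠-2.7° Ω.
Step 4 — Source phasor: V = 62.6∠123.8° V = -34.82 + j52.02 V.
Step 5 — Current: I = V / Z = -0.1127 + j0.1523 A = 0.1895∠126.5° A.
Step 6 — Complex power: S = V·I* = 11.85 - j0.5602 VA.
Step 7 — Real power: P = Re(S) = 11.85 W.
Step 8 — Reactive power: Q = Im(S) = -0.5602 VAR.
Step 9 — Apparent power: |S| = 11.86 VA.
Step 10 — Power factor: PF = P/|S| = 0.9989 (leading).

(a) P = 11.85 W  (b) Q = -0.5602 VAR  (c) S = 11.86 VA  (d) PF = 0.9989 (leading)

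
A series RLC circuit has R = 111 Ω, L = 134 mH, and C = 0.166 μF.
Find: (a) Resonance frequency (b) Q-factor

Step 1 — Resonance condition Im(Z)=0 gives ω₀ = 1/√(LC).
Step 2 — ω₀ = 1/√(0.134·1.66e-07) = 6705 rad/s.
Step 3 — f₀ = ω₀/(2π) = 1067 Hz.
Step 4 — Series Q: Q = ω₀L/R = 6705·0.134/111 = 8.094.

(a) f₀ = 1067 Hz  (b) Q = 8.094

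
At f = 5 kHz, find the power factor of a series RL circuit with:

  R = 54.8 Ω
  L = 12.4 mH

Step 1 — Angular frequency: ω = 2π·f = 2π·5000 = 3.142e+04 rad/s.
Step 2 — Component impedances:
  R: Z = R = 54.8 Ω
  L: Z = jωL = j·3.142e+04·0.0124 = 0 + j389.6 Ω
Step 3 — Series combination: Z_total = R + L = 54.8 + j389.6 Ω = 393.4∠82.0° Ω.
Step 4 — Power factor: PF = cos(φ) = Re(Z)/|Z| = 54.8/393.4 = 0.1393.
Step 5 — Type: Im(Z) = 389.6 ⇒ lagging (phase φ = 82.0°).

PF = 0.1393 (lagging, φ = 82.0°)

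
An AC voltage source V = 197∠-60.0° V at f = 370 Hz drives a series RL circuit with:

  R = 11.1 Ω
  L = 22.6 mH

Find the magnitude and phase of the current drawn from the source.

Step 1 — Angular frequency: ω = 2π·f = 2π·370 = 2325 rad/s.
Step 2 — Component impedances:
  R: Z = R = 11.1 Ω
  L: Z = jωL = j·2325·0.0226 = 0 + j52.54 Ω
Step 3 — Series combination: Z_total = R + L = 11.1 + j52.54 Ω = 53.7∠78.1° Ω.
Step 4 — Source phasor: V = 197∠-60.0° V = 98.5 - j170.6 V.
Step 5 — Ohm's law: I = V / Z_total = (98.5 - j170.6) / (11.1 + j52.54) = -2.729 - j2.451 A.
Step 6 — Convert to polar: |I| = 3.669 A, ∠I = -138.1°.

I = 3.669∠-138.1° A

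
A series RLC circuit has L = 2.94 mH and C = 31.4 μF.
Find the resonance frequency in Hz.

Step 1 — Resonance condition Im(Z)=0 gives ω₀ = 1/√(LC).
Step 2 — ω₀ = 1/√(0.00294·3.14e-05) = 3291 rad/s.
Step 3 — f₀ = ω₀/(2π) = 523.8 Hz.

f₀ = 523.8 Hz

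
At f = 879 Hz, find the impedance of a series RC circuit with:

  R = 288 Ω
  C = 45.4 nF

Step 1 — Angular frequency: ω = 2π·f = 2π·879 = 5523 rad/s.
Step 2 — Component impedances:
  R: Z = R = 288 Ω
  C: Z = 1/(jωC) = -j/(ω·C) = 0 - j3988 Ω
Step 3 — Series combination: Z_total = R + C = 288 - j3988 Ω = 3999∠-85.9° Ω.

Z = 288 - j3988 Ω = 3999∠-85.9° Ω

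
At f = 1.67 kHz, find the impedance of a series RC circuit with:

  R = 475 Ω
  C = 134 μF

Step 1 — Angular frequency: ω = 2π·f = 2π·1670 = 1.049e+04 rad/s.
Step 2 — Component impedances:
  R: Z = R = 475 Ω
  C: Z = 1/(jωC) = -j/(ω·C) = 0 - j0.7112 Ω
Step 3 — Series combination: Z_total = R + C = 475 - j0.7112 Ω = 475∠-0.1° Ω.

Z = 475 - j0.7112 Ω = 475∠-0.1° Ω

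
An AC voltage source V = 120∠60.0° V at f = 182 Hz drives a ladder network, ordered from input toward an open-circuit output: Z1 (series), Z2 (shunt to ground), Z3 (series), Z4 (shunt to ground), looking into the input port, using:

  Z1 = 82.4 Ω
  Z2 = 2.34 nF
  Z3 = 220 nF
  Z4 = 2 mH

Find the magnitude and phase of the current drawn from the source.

Step 1 — Angular frequency: ω = 2π·f = 2π·182 = 1144 rad/s.
Step 2 — Component impedances:
  Z1: Z = R = 82.4 Ω
  Z2: Z = 1/(jωC) = -j/(ω·C) = 0 - j3.737e+05 Ω
  Z3: Z = 1/(jωC) = -j/(ω·C) = 0 - j3975 Ω
  Z4: Z = jωL = j·1144·0.002 = 0 + j2.287 Ω
Step 3 — Ladder network (open output): work backward from the far end, alternating series and parallel combinations. Z_in = 82.4 - j3931 Ω = 3932∠-88.8° Ω.
Step 4 — Source phasor: V = 120∠60.0° V = 60 + j103.9 V.
Step 5 — Ohm's law: I = V / Z_total = (60 + j103.9) / (82.4 - j3931) = -0.02611 + j0.01581 A.
Step 6 — Convert to polar: |I| = 0.03052 A, ∠I = 148.8°.

I = 0.03052∠148.8° A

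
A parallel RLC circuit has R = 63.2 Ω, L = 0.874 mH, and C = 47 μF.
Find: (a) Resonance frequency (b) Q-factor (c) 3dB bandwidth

Step 1 — Resonance: ω₀ = 1/√(LC) = 1/√(0.000874·4.7e-05) = 4934 rad/s.
Step 2 — f₀ = ω₀/(2π) = 785.3 Hz.
Step 3 — Parallel Q: Q = R/(ω₀L) = 63.2/(4934·0.000874) = 14.66.
Step 4 — Bandwidth: Δω = ω₀/Q = 336.7 rad/s; BW = Δω/(2π) = 53.58 Hz.

(a) f₀ = 785.3 Hz  (b) Q = 14.66  (c) BW = 53.58 Hz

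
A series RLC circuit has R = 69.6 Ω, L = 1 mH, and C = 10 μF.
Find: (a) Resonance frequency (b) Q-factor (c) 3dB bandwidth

Step 1 — Resonance: ω₀ = 1/√(LC) = 1/√(0.001·1e-05) = 1e+04 rad/s.
Step 2 — f₀ = ω₀/(2π) = 1592 Hz.
Step 3 — Series Q: Q = ω₀L/R = 1e+04·0.001/69.6 = 0.1437.
Step 4 — Bandwidth: Δω = ω₀/Q = 6.96e+04 rad/s; BW = Δω/(2π) = 1.108e+04 Hz.

(a) f₀ = 1592 Hz  (b) Q = 0.1437  (c) BW = 1.108e+04 Hz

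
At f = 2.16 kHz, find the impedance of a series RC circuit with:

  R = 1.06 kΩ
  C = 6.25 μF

Step 1 — Angular frequency: ω = 2π·f = 2π·2160 = 1.357e+04 rad/s.
Step 2 — Component impedances:
  R: Z = R = 1060 Ω
  C: Z = 1/(jωC) = -j/(ω·C) = 0 - j11.79 Ω
Step 3 — Series combination: Z_total = R + C = 1060 - j11.79 Ω = 1060∠-0.6° Ω.

Z = 1060 - j11.79 Ω = 1060∠-0.6° Ω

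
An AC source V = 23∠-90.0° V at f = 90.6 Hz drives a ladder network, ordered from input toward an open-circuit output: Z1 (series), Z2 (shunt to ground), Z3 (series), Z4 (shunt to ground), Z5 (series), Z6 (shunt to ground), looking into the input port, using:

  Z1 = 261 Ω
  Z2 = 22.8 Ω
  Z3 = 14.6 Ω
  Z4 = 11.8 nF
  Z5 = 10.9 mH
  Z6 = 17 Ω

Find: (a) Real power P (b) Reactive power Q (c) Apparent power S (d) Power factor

Step 1 — Angular frequency: ω = 2π·f = 2π·90.6 = 569.3 rad/s.
Step 2 — Component impedances:
  Z1: Z = R = 261 Ω
  Z2: Z = R = 22.8 Ω
  Z3: Z = R = 14.6 Ω
  Z4: Z = 1/(jωC) = -j/(ω·C) = 0 - j1.489e+05 Ω
  Z5: Z = jωL = j·569.3·0.0109 = 0 + j6.205 Ω
  Z6: Z = R = 17 Ω
Step 3 — Ladder network (open output): work backward from the far end, alternating series and parallel combinations. Z_in = 274.4 + j1.076 Ω = 274.4∠0.2° Ω.
Step 4 — Source phasor: V = 23∠-90.0° V = 0 - j23 V.
Step 5 — Current: I = V / Z = -0.0003286 - j0.08383 A = 0.08383∠-90.2° A.
Step 6 — Complex power: S = V·I* = 1.928 + j0.007559 VA.
Step 7 — Real power: P = Re(S) = 1.928 W.
Step 8 — Reactive power: Q = Im(S) = 0.007559 VAR.
Step 9 — Apparent power: |S| = 1.928 VA.
Step 10 — Power factor: PF = P/|S| = 1 (lagging).

(a) P = 1.928 W  (b) Q = 0.007559 VAR  (c) S = 1.928 VA  (d) PF = 1 (lagging)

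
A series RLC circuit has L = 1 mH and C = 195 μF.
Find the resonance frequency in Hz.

Step 1 — Resonance condition Im(Z)=0 gives ω₀ = 1/√(LC).
Step 2 — ω₀ = 1/√(0.001·0.000195) = 2265 rad/s.
Step 3 — f₀ = ω₀/(2π) = 360.4 Hz.

f₀ = 360.4 Hz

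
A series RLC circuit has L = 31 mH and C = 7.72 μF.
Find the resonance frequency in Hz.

Step 1 — Resonance condition Im(Z)=0 gives ω₀ = 1/√(LC).
Step 2 — ω₀ = 1/√(0.031·7.72e-06) = 2044 rad/s.
Step 3 — f₀ = ω₀/(2π) = 325.3 Hz.

f₀ = 325.3 Hz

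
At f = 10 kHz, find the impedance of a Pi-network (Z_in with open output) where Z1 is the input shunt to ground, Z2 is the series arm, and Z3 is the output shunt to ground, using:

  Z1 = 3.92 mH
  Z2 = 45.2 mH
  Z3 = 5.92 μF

Step 1 — Angular frequency: ω = 2π·f = 2π·1e+04 = 6.283e+04 rad/s.
Step 2 — Component impedances:
  Z1: Z = jωL = j·6.283e+04·0.00392 = 0 + j246.3 Ω
  Z2: Z = jωL = j·6.283e+04·0.0452 = 0 + j2840 Ω
  Z3: Z = 1/(jωC) = -j/(ω·C) = 0 - j2.688 Ω
Step 3 — With open output, the series arm Z2 and the output shunt Z3 appear in series to ground: Z2 + Z3 = 0 + j2837 Ω.
Step 4 — Parallel with input shunt Z1: Z_in = Z1 || (Z2 + Z3) = 0 + j226.6 Ω = 226.6∠90.0° Ω.

Z = 0 + j226.6 Ω = 226.6∠90.0° Ω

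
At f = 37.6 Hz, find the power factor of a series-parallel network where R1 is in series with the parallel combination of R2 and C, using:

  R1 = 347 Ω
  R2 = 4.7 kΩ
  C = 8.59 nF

Step 1 — Angular frequency: ω = 2π·f = 2π·37.6 = 236.2 rad/s.
Step 2 — Component impedances:
  R1: Z = R = 347 Ω
  R2: Z = R = 4700 Ω
  C: Z = 1/(jωC) = -j/(ω·C) = 0 - j4.928e+05 Ω
Step 3 — Parallel branch: R2 || C = 1/(1/R2 + 1/C) = 4700 - j44.82 Ω.
Step 4 — Series with R1: Z_total = R1 + (R2 || C) = 5047 - j44.82 Ω = 5047∠-0.5° Ω.
Step 5 — Power factor: PF = cos(φ) = Re(Z)/|Z| = 5047/5047 = 1.
Step 6 — Type: Im(Z) = -44.82 ⇒ leading (phase φ = -0.5°).

PF = 1 (leading, φ = -0.5°)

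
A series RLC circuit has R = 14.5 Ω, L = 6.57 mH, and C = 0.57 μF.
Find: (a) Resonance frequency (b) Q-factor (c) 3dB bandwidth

Step 1 — Resonance condition Im(Z)=0 gives ω₀ = 1/√(LC).
Step 2 — ω₀ = 1/√(0.00657·5.7e-07) = 1.634e+04 rad/s.
Step 3 — f₀ = ω₀/(2π) = 2601 Hz.
Step 4 — Series Q: Q = ω₀L/R = 1.634e+04·0.00657/14.5 = 7.404.
Step 5 — 3dB bandwidth: Δω = ω₀/Q = 2207 rad/s; BW = Δω/(2π) = 351.3 Hz.

(a) f₀ = 2601 Hz  (b) Q = 7.404  (c) BW = 351.3 Hz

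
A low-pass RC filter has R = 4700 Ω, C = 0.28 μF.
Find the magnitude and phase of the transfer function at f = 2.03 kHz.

Step 1 — Angular frequency: ω = 2π·2030 = 1.275e+04 rad/s.
Step 2 — Transfer function: H(jω) = 1/(1 + jωRC).
Step 3 — Denominator: 1 + jωRC = 1 + j·1.275e+04·4700·2.8e-07 = 1 + j16.79.
Step 4 — H = 0.003537 - j0.05936.
Step 5 — Magnitude: |H| = 0.05947 (-24.5 dB); phase: φ = -86.6°.

|H| = 0.05947 (-24.5 dB), φ = -86.6°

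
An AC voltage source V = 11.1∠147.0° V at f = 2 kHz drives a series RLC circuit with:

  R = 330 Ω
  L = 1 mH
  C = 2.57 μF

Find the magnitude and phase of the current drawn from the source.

Step 1 — Angular frequency: ω = 2π·f = 2π·2000 = 1.257e+04 rad/s.
Step 2 — Component impedances:
  R: Z = R = 330 Ω
  L: Z = jωL = j·1.257e+04·0.001 = 0 + j12.57 Ω
  C: Z = 1/(jωC) = -j/(ω·C) = 0 - j30.96 Ω
Step 3 — Series combination: Z_total = R + L + C = 330 - j18.4 Ω = 330.5∠-3.2° Ω.
Step 4 — Source phasor: V = 11.1∠147.0° V = -9.309 + j6.045 V.
Step 5 — Ohm's law: I = V / Z_total = (-9.309 + j6.045) / (330 - j18.4) = -0.02914 + j0.0167 A.
Step 6 — Convert to polar: |I| = 0.03358 A, ∠I = 150.2°.

I = 0.03358∠150.2° A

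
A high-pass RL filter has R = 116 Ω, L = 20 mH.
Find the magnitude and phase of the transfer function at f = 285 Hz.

Step 1 — Angular frequency: ω = 2π·285 = 1791 rad/s.
Step 2 — Transfer function: H(jω) = jωL/(R + jωL).
Step 3 — Numerator jωL = j·35.81; denominator R + jωL = 116 + j35.81.
Step 4 — H = 0.08703 + j0.2819.
Step 5 — Magnitude: |H| = 0.295 (-10.6 dB); phase: φ = 72.8°.

|H| = 0.295 (-10.6 dB), φ = 72.8°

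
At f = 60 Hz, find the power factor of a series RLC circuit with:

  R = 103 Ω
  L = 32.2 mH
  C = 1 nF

Step 1 — Angular frequency: ω = 2π·f = 2π·60 = 377 rad/s.
Step 2 — Component impedances:
  R: Z = R = 103 Ω
  L: Z = jωL = j·377·0.0322 = 0 + j12.14 Ω
  C: Z = 1/(jωC) = -j/(ω·C) = 0 - j2.653e+06 Ω
Step 3 — Series combination: Z_total = R + L + C = 103 - j2.653e+06 Ω = 2.653e+06∠-90.0° Ω.
Step 4 — Power factor: PF = cos(φ) = Re(Z)/|Z| = 103/2.6526e+06 = 3.883e-05.
Step 5 — Type: Im(Z) = -2.653e+06 ⇒ leading (phase φ = -90.0°).

PF = 3.883e-05 (leading, φ = -90.0°)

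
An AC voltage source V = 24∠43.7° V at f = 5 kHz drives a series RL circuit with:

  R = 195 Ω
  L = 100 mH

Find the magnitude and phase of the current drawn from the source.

Step 1 — Angular frequency: ω = 2π·f = 2π·5000 = 3.142e+04 rad/s.
Step 2 — Component impedances:
  R: Z = R = 195 Ω
  L: Z = jωL = j·3.142e+04·0.1 = 0 + j3142 Ω
Step 3 — Series combination: Z_total = R + L = 195 + j3142 Ω = 3148∠86.4° Ω.
Step 4 — Source phasor: V = 24∠43.7° V = 17.35 + j16.58 V.
Step 5 — Ohm's law: I = V / Z_total = (17.35 + j16.58) / (195 + j3142) = 0.005599 - j0.005176 A.
Step 6 — Convert to polar: |I| = 0.007625 A, ∠I = -42.7°.

I = 0.007625∠-42.7° A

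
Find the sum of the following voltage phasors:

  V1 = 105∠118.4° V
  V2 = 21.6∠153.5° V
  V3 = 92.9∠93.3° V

Step 1 — Convert each phasor to rectangular form:
  V1 = 105·(cos(118.4°) + j·sin(118.4°)) = -49.94 + j92.36 V
  V2 = 21.6·(cos(153.5°) + j·sin(153.5°)) = -19.33 + j9.638 V
  V3 = 92.9·(cos(93.3°) + j·sin(93.3°)) = -5.348 + j92.75 V
Step 2 — Sum components: V_total = -74.62 + j194.7 V.
Step 3 — Convert to polar: |V_total| = 208.6 V, ∠V_total = 111.0°.

V_total = 208.6∠111.0° V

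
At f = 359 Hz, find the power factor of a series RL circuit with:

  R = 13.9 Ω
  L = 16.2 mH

Step 1 — Angular frequency: ω = 2π·f = 2π·359 = 2256 rad/s.
Step 2 — Component impedances:
  R: Z = R = 13.9 Ω
  L: Z = jωL = j·2256·0.0162 = 0 + j36.54 Ω
Step 3 — Series combination: Z_total = R + L = 13.9 + j36.54 Ω = 39.1∠69.2° Ω.
Step 4 — Power factor: PF = cos(φ) = Re(Z)/|Z| = 13.9/39.1 = 0.3555.
Step 5 — Type: Im(Z) = 36.54 ⇒ lagging (phase φ = 69.2°).

PF = 0.3555 (lagging, φ = 69.2°)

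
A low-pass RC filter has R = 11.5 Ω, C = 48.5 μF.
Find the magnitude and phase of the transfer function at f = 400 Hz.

Step 1 — Angular frequency: ω = 2π·400 = 2513 rad/s.
Step 2 — Transfer function: H(jω) = 1/(1 + jωRC).
Step 3 — Denominator: 1 + jωRC = 1 + j·2513·11.5·4.85e-05 = 1 + j1.402.
Step 4 — H = 0.3373 - j0.4728.
Step 5 — Magnitude: |H| = 0.5807 (-4.7 dB); phase: φ = -54.5°.

|H| = 0.5807 (-4.7 dB), φ = -54.5°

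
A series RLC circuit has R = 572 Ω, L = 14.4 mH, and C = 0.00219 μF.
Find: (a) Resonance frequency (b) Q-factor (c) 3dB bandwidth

Step 1 — Resonance: ω₀ = 1/√(LC) = 1/√(0.0144·2.19e-09) = 1.781e+05 rad/s.
Step 2 — f₀ = ω₀/(2π) = 2.834e+04 Hz.
Step 3 — Series Q: Q = ω₀L/R = 1.781e+05·0.0144/572 = 4.483.
Step 4 — Bandwidth: Δω = ω₀/Q = 3.972e+04 rad/s; BW = Δω/(2π) = 6322 Hz.

(a) f₀ = 2.834e+04 Hz  (b) Q = 4.483  (c) BW = 6322 Hz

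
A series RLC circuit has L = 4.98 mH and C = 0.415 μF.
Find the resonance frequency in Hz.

Step 1 — Resonance condition Im(Z)=0 gives ω₀ = 1/√(LC).
Step 2 — ω₀ = 1/√(0.00498·4.15e-07) = 2.2e+04 rad/s.
Step 3 — f₀ = ω₀/(2π) = 3501 Hz.

f₀ = 3501 Hz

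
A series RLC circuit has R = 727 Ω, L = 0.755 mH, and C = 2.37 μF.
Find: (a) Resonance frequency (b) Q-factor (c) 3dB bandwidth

Step 1 — Resonance: ω₀ = 1/√(LC) = 1/√(0.000755·2.37e-06) = 2.364e+04 rad/s.
Step 2 — f₀ = ω₀/(2π) = 3762 Hz.
Step 3 — Series Q: Q = ω₀L/R = 2.364e+04·0.000755/727 = 0.02455.
Step 4 — Bandwidth: Δω = ω₀/Q = 9.629e+05 rad/s; BW = Δω/(2π) = 1.533e+05 Hz.

(a) f₀ = 3762 Hz  (b) Q = 0.02455  (c) BW = 1.533e+05 Hz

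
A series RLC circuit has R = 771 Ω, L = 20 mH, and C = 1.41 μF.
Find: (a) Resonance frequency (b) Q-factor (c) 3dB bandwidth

Step 1 — Resonance: ω₀ = 1/√(LC) = 1/√(0.02·1.41e-06) = 5955 rad/s.
Step 2 — f₀ = ω₀/(2π) = 947.8 Hz.
Step 3 — Series Q: Q = ω₀L/R = 5955·0.02/771 = 0.1545.
Step 4 — Bandwidth: Δω = ω₀/Q = 3.855e+04 rad/s; BW = Δω/(2π) = 6135 Hz.

(a) f₀ = 947.8 Hz  (b) Q = 0.1545  (c) BW = 6135 Hz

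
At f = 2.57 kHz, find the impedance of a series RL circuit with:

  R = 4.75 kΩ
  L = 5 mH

Step 1 — Angular frequency: ω = 2π·f = 2π·2570 = 1.615e+04 rad/s.
Step 2 — Component impedances:
  R: Z = R = 4750 Ω
  L: Z = jωL = j·1.615e+04·0.005 = 0 + j80.74 Ω
Step 3 — Series combination: Z_total = R + L = 4750 + j80.74 Ω = 4751∠1.0° Ω.

Z = 4750 + j80.74 Ω = 4751∠1.0° Ω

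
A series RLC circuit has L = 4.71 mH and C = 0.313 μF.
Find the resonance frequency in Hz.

Step 1 — Resonance condition Im(Z)=0 gives ω₀ = 1/√(LC).
Step 2 — ω₀ = 1/√(0.00471·3.13e-07) = 2.604e+04 rad/s.
Step 3 — f₀ = ω₀/(2π) = 4145 Hz.

f₀ = 4145 Hz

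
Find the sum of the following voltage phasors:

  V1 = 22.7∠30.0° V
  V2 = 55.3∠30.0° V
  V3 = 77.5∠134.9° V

Step 1 — Convert each phasor to rectangular form:
  V1 = 22.7·(cos(30.0°) + j·sin(30.0°)) = 19.66 + j11.35 V
  V2 = 55.3·(cos(30.0°) + j·sin(30.0°)) = 47.89 + j27.65 V
  V3 = 77.5·(cos(134.9°) + j·sin(134.9°)) = -54.71 + j54.9 V
Step 2 — Sum components: V_total = 12.84 + j93.9 V.
Step 3 — Convert to polar: |V_total| = 94.77 V, ∠V_total = 82.2°.

V_total = 94.77∠82.2° V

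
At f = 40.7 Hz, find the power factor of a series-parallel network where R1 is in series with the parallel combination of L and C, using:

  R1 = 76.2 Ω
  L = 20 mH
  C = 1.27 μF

Step 1 — Angular frequency: ω = 2π·f = 2π·40.7 = 255.7 rad/s.
Step 2 — Component impedances:
  R1: Z = R = 76.2 Ω
  L: Z = jωL = j·255.7·0.02 = 0 + j5.115 Ω
  C: Z = 1/(jωC) = -j/(ω·C) = 0 - j3079 Ω
Step 3 — Parallel branch: L || C = 1/(1/L + 1/C) = 0 + j5.123 Ω.
Step 4 — Series with R1: Z_total = R1 + (L || C) = 76.2 + j5.123 Ω = 76.37∠3.8° Ω.
Step 5 — Power factor: PF = cos(φ) = Re(Z)/|Z| = 76.2/76.372 = 0.9977.
Step 6 — Type: Im(Z) = 5.123 ⇒ lagging (phase φ = 3.8°).

PF = 0.9977 (lagging, φ = 3.8°)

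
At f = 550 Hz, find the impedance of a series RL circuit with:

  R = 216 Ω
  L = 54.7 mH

Step 1 — Angular frequency: ω = 2π·f = 2π·550 = 3456 rad/s.
Step 2 — Component impedances:
  R: Z = R = 216 Ω
  L: Z = jωL = j·3456·0.0547 = 0 + j189 Ω
Step 3 — Series combination: Z_total = R + L = 216 + j189 Ω = 287∠41.2° Ω.

Z = 216 + j189 Ω = 287∠41.2° Ω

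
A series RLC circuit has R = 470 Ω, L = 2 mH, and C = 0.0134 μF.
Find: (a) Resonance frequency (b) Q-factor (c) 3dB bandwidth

Step 1 — Resonance: ω₀ = 1/√(LC) = 1/√(0.002·1.34e-08) = 1.932e+05 rad/s.
Step 2 — f₀ = ω₀/(2π) = 3.074e+04 Hz.
Step 3 — Series Q: Q = ω₀L/R = 1.932e+05·0.002/470 = 0.822.
Step 4 — Bandwidth: Δω = ω₀/Q = 2.35e+05 rad/s; BW = Δω/(2π) = 3.74e+04 Hz.

(a) f₀ = 3.074e+04 Hz  (b) Q = 0.822  (c) BW = 3.74e+04 Hz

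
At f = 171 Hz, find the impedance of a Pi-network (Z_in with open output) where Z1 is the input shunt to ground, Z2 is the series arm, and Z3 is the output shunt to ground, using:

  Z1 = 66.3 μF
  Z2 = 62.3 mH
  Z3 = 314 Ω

Step 1 — Angular frequency: ω = 2π·f = 2π·171 = 1074 rad/s.
Step 2 — Component impedances:
  Z1: Z = 1/(jωC) = -j/(ω·C) = 0 - j14.04 Ω
  Z2: Z = jωL = j·1074·0.0623 = 0 + j66.94 Ω
  Z3: Z = R = 314 Ω
Step 3 — With open output, the series arm Z2 and the output shunt Z3 appear in series to ground: Z2 + Z3 = 314 + j66.94 Ω.
Step 4 — Parallel with input shunt Z1: Z_in = Z1 || (Z2 + Z3) = 0.6103 - j14.14 Ω = 14.15∠-87.5° Ω.

Z = 0.6103 - j14.14 Ω = 14.15∠-87.5° Ω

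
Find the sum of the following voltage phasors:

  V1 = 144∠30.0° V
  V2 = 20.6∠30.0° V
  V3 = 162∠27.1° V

Step 1 — Convert each phasor to rectangular form:
  V1 = 144·(cos(30.0°) + j·sin(30.0°)) = 124.7 + j72 V
  V2 = 20.6·(cos(30.0°) + j·sin(30.0°)) = 17.84 + j10.3 V
  V3 = 162·(cos(27.1°) + j·sin(27.1°)) = 144.2 + j73.8 V
Step 2 — Sum components: V_total = 286.8 + j156.1 V.
Step 3 — Convert to polar: |V_total| = 326.5 V, ∠V_total = 28.6°.

V_total = 326.5∠28.6° V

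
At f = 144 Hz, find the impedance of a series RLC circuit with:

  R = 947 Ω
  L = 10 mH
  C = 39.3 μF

Step 1 — Angular frequency: ω = 2π·f = 2π·144 = 904.8 rad/s.
Step 2 — Component impedances:
  R: Z = R = 947 Ω
  L: Z = jωL = j·904.8·0.01 = 0 + j9.048 Ω
  C: Z = 1/(jωC) = -j/(ω·C) = 0 - j28.12 Ω
Step 3 — Series combination: Z_total = R + L + C = 947 - j19.08 Ω = 947.2∠-1.2° Ω.

Z = 947 - j19.08 Ω = 947.2∠-1.2° Ω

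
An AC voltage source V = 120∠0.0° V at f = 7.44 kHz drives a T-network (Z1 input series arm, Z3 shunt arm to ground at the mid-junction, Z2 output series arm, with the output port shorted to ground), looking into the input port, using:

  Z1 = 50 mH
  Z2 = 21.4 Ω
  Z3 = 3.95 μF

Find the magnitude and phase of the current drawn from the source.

Step 1 — Angular frequency: ω = 2π·f = 2π·7440 = 4.675e+04 rad/s.
Step 2 — Component impedances:
  Z1: Z = jωL = j·4.675e+04·0.05 = 0 + j2337 Ω
  Z2: Z = R = 21.4 Ω
  Z3: Z = 1/(jωC) = -j/(ω·C) = 0 - j5.416 Ω
Step 3 — With the output port shorted to ground, the output series arm Z2 runs from the junction to ground; the shunt arm Z3 also runs from the junction to ground. They appear in parallel: Z3 || Z2 = 1.288 - j5.09 Ω.
Step 4 — Series with input arm Z1: Z_in = Z1 + (Z3 || Z2) = 1.288 + j2332 Ω = 2332∠90.0° Ω.
Step 5 — Source phasor: V = 120∠0.0° V = 120 V.
Step 6 — Ohm's law: I = V / Z_total = (120) / (1.288 + j2332) = 2.842e-05 - j0.05145 A.
Step 7 — Convert to polar: |I| = 0.05145 A, ∠I = -90.0°.

I = 0.05145∠-90.0° A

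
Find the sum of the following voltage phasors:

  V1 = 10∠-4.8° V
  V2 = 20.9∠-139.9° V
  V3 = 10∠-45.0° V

Step 1 — Convert each phasor to rectangular form:
  V1 = 10·(cos(-4.8°) + j·sin(-4.8°)) = 9.965 - j0.8368 V
  V2 = 20.9·(cos(-139.9°) + j·sin(-139.9°)) = -15.99 - j13.46 V
  V3 = 10·(cos(-45.0°) + j·sin(-45.0°)) = 7.071 - j7.071 V
Step 2 — Sum components: V_total = 1.049 - j21.37 V.
Step 3 — Convert to polar: |V_total| = 21.4 V, ∠V_total = -87.2°.

V_total = 21.4∠-87.2° V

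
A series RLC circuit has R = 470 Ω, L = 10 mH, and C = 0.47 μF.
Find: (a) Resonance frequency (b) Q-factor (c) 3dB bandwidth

Step 1 — Resonance: ω₀ = 1/√(LC) = 1/√(0.01·4.7e-07) = 1.459e+04 rad/s.
Step 2 — f₀ = ω₀/(2π) = 2322 Hz.
Step 3 — Series Q: Q = ω₀L/R = 1.459e+04·0.01/470 = 0.3104.
Step 4 — Bandwidth: Δω = ω₀/Q = 4.7e+04 rad/s; BW = Δω/(2π) = 7480 Hz.

(a) f₀ = 2322 Hz  (b) Q = 0.3104  (c) BW = 7480 Hz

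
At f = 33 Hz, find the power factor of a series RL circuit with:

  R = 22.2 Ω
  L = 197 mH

Step 1 — Angular frequency: ω = 2π·f = 2π·33 = 207.3 rad/s.
Step 2 — Component impedances:
  R: Z = R = 22.2 Ω
  L: Z = jωL = j·207.3·0.197 = 0 + j40.85 Ω
Step 3 — Series combination: Z_total = R + L = 22.2 + j40.85 Ω = 46.49∠61.5° Ω.
Step 4 — Power factor: PF = cos(φ) = Re(Z)/|Z| = 22.2/46.49 = 0.4775.
Step 5 — Type: Im(Z) = 40.85 ⇒ lagging (phase φ = 61.5°).

PF = 0.4775 (lagging, φ = 61.5°)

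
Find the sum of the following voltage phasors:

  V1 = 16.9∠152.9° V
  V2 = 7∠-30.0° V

Step 1 — Convert each phasor to rectangular form:
  V1 = 16.9·(cos(152.9°) + j·sin(152.9°)) = -15.04 + j7.699 V
  V2 = 7·(cos(-30.0°) + j·sin(-30.0°)) = 6.062 - j3.5 V
Step 2 — Sum components: V_total = -8.982 + j4.199 V.
Step 3 — Convert to polar: |V_total| = 9.915 V, ∠V_total = 154.9°.

V_total = 9.915∠154.9° V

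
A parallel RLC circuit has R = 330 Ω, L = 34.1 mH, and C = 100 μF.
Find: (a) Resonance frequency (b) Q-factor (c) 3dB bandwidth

Step 1 — Resonance: ω₀ = 1/√(LC) = 1/√(0.0341·0.0001) = 541.5 rad/s.
Step 2 — f₀ = ω₀/(2π) = 86.19 Hz.
Step 3 — Parallel Q: Q = R/(ω₀L) = 330/(541.5·0.0341) = 17.87.
Step 4 — Bandwidth: Δω = ω₀/Q = 30.3 rad/s; BW = Δω/(2π) = 4.823 Hz.

(a) f₀ = 86.19 Hz  (b) Q = 17.87  (c) BW = 4.823 Hz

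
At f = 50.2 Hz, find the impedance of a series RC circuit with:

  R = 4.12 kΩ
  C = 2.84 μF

Step 1 — Angular frequency: ω = 2π·f = 2π·50.2 = 315.4 rad/s.
Step 2 — Component impedances:
  R: Z = R = 4120 Ω
  C: Z = 1/(jωC) = -j/(ω·C) = 0 - j1116 Ω
Step 3 — Series combination: Z_total = R + C = 4120 - j1116 Ω = 4269∠-15.2° Ω.

Z = 4120 - j1116 Ω = 4269∠-15.2° Ω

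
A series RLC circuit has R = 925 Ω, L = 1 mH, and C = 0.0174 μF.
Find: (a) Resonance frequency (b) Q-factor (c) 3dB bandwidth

Step 1 — Resonance: ω₀ = 1/√(LC) = 1/√(0.001·1.74e-08) = 2.397e+05 rad/s.
Step 2 — f₀ = ω₀/(2π) = 3.815e+04 Hz.
Step 3 — Series Q: Q = ω₀L/R = 2.397e+05·0.001/925 = 0.2592.
Step 4 — Bandwidth: Δω = ω₀/Q = 9.25e+05 rad/s; BW = Δω/(2π) = 1.472e+05 Hz.

(a) f₀ = 3.815e+04 Hz  (b) Q = 0.2592  (c) BW = 1.472e+05 Hz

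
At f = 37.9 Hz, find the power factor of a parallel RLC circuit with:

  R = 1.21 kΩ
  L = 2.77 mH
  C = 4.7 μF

Step 1 — Angular frequency: ω = 2π·f = 2π·37.9 = 238.1 rad/s.
Step 2 — Component impedances:
  R: Z = R = 1210 Ω
  L: Z = jωL = j·238.1·0.00277 = 0 + j0.6596 Ω
  C: Z = 1/(jωC) = -j/(ω·C) = 0 - j893.5 Ω
Step 3 — Parallel combination: 1/Z_total = 1/R + 1/L + 1/C; Z_total = 0.0003601 + j0.6601 Ω = 0.6601∠90.0° Ω.
Step 4 — Power factor: PF = cos(φ) = Re(Z)/|Z| = 0.0003601/0.6601 = 0.0005455.
Step 5 — Type: Im(Z) = 0.6601 ⇒ lagging (phase φ = 90.0°).

PF = 0.0005455 (lagging, φ = 90.0°)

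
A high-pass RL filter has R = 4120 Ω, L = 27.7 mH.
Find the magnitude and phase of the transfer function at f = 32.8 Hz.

Step 1 — Angular frequency: ω = 2π·32.8 = 206.1 rad/s.
Step 2 — Transfer function: H(jω) = jωL/(R + jωL).
Step 3 — Numerator jωL = j·5.709; denominator R + jωL = 4120 + j5.709.
Step 4 — H = 1.92e-06 + j0.001386.
Step 5 — Magnitude: |H| = 0.001386 (-57.2 dB); phase: φ = 89.9°.

|H| = 0.001386 (-57.2 dB), φ = 89.9°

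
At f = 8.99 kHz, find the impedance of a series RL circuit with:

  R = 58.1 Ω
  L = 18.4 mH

Step 1 — Angular frequency: ω = 2π·f = 2π·8990 = 5.649e+04 rad/s.
Step 2 — Component impedances:
  R: Z = R = 58.1 Ω
  L: Z = jωL = j·5.649e+04·0.0184 = 0 + j1039 Ω
Step 3 — Series combination: Z_total = R + L = 58.1 + j1039 Ω = 1041∠86.8° Ω.

Z = 58.1 + j1039 Ω = 1041∠86.8° Ω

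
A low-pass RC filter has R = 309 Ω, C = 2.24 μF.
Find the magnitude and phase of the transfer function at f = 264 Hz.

Step 1 — Angular frequency: ω = 2π·264 = 1659 rad/s.
Step 2 — Transfer function: H(jω) = 1/(1 + jωRC).
Step 3 — Denominator: 1 + jωRC = 1 + j·1659·309·2.24e-06 = 1 + j1.148.
Step 4 — H = 0.4314 - j0.4953.
Step 5 — Magnitude: |H| = 0.6568 (-3.7 dB); phase: φ = -48.9°.

|H| = 0.6568 (-3.7 dB), φ = -48.9°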